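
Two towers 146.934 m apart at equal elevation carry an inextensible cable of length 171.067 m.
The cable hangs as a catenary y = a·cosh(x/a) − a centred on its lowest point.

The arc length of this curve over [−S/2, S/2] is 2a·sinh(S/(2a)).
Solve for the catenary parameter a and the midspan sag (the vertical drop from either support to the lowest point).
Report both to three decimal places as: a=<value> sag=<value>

a=75.765 sag=38.499

seed: a₀ = √(S³/(24(L−S))) = √(146.934³/(24·24.133)) = 74.006894
iter 1: u=0.992705  f(a)=+1.217e+00  f'(a)=-7.188e-01  a ← 74.006894 − (+1.217e+00/-7.188e-01) = 75.700645
iter 2: u=0.970494  f(a)=+4.305e-02  f'(a)=-6.687e-01  a ← 75.700645 − (+4.305e-02/-6.687e-01) = 75.765015
iter 3: u=0.969669  f(a)=+5.819e-05  f'(a)=-6.669e-01  a ← 75.765015 − (+5.819e-05/-6.669e-01) = 75.765103
iter 4: u=0.969668  f(a)=+1.066e-10  f'(a)=-6.669e-01  a ← 75.765103 − (+1.066e-10/-6.669e-01) = 75.765103
iter 5: u=0.969668  f(a)=+2.842e-14  f'(a)=-6.669e-01  a ← 75.765103 − (+2.842e-14/-6.669e-01) = 75.765103
converged: |Δa| < 1e-12 after 5 iterations
sag = a·(cosh(S/(2a)) − 1) = 75.765103·(cosh(0.969668) − 1) = 38.499198
T_max/T_min = cosh(S/(2a)) = 1.508139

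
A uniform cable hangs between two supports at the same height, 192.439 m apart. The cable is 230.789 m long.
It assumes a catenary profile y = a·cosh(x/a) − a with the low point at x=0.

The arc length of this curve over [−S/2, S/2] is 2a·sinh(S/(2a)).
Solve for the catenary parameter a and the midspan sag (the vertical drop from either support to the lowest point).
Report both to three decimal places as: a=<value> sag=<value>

a=90.512 sag=56.145

seed: a₀ = √(S³/(24(L−S))) = √(192.439³/(24·38.350)) = 87.993650
iter 1: u=1.093482  f(a)=+2.359e+00  f'(a)=-9.804e-01  a ← 87.993650 − (+2.359e+00/-9.804e-01) = 90.399874
iter 2: u=1.064376  f(a)=+1.002e-01  f'(a)=-8.987e-01  a ← 90.399874 − (+1.002e-01/-8.987e-01) = 90.511399
iter 3: u=1.063065  f(a)=+1.987e-04  f'(a)=-8.952e-01  a ← 90.511399 − (+1.987e-04/-8.952e-01) = 90.511621
iter 4: u=1.063062  f(a)=+7.843e-10  f'(a)=-8.952e-01  a ← 90.511621 − (+7.843e-10/-8.952e-01) = 90.511621
iter 5: u=1.063062  f(a)=+2.842e-14  f'(a)=-8.952e-01  a ← 90.511621 − (+2.842e-14/-8.952e-01) = 90.511621
converged: |Δa| < 1e-12 after 5 iterations
sag = a·(cosh(S/(2a)) − 1) = 90.511621·(cosh(1.063062) − 1) = 56.145272
T_max/T_min = cosh(S/(2a)) = 1.620310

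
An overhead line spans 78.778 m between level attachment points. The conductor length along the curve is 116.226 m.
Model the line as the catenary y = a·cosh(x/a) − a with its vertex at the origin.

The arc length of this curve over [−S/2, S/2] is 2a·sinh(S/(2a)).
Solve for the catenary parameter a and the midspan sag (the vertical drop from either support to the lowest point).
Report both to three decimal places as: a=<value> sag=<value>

a=24.832 sag=38.364

seed: a₀ = √(S³/(24(L−S))) = √(78.778³/(24·37.448)) = 23.323165
iter 1: u=1.688836  f(a)=+5.718e+00  f'(a)=-4.226e+00  a ← 23.323165 − (+5.718e+00/-4.226e+00) = 24.676328
iter 2: u=1.596226  f(a)=+5.354e-01  f'(a)=-3.468e+00  a ← 24.676328 − (+5.354e-01/-3.468e+00) = 24.830695
iter 3: u=1.586303  f(a)=+5.764e-03  f'(a)=-3.394e+00  a ← 24.830695 − (+5.764e-03/-3.394e+00) = 24.832394
iter 4: u=1.586194  f(a)=+6.841e-07  f'(a)=-3.393e+00  a ← 24.832394 − (+6.841e-07/-3.393e+00) = 24.832394
iter 5: u=1.586194  f(a)=+2.842e-14  f'(a)=-3.393e+00  a ← 24.832394 − (+2.842e-14/-3.393e+00) = 24.832394
converged: |Δa| < 1e-12 after 5 iterations
sag = a·(cosh(S/(2a)) − 1) = 24.832394·(cosh(1.586194) − 1) = 38.363876
T_max/T_min = cosh(S/(2a)) = 2.544913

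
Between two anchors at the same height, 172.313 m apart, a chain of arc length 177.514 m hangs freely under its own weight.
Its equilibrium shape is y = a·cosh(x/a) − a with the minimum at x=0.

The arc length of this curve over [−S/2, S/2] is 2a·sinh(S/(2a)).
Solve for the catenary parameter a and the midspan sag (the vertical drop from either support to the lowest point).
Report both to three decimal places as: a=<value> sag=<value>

a=203.365 sag=18.525

seed: a₀ = √(S³/(24(L−S))) = √(172.313³/(24·5.201)) = 202.454772
iter 1: u=0.425559  f(a)=+4.730e-02  f'(a)=-5.232e-02  a ← 202.454772 − (+4.730e-02/-5.232e-02) = 203.358872
iter 2: u=0.423667  f(a)=+3.187e-04  f'(a)=-5.161e-02  a ← 203.358872 − (+3.187e-04/-5.161e-02) = 203.365047
iter 3: u=0.423654  f(a)=+1.469e-08  f'(a)=-5.161e-02  a ← 203.365047 − (+1.469e-08/-5.161e-02) = 203.365047
iter 4: u=0.423654  f(a)=+2.842e-14  f'(a)=-5.161e-02  a ← 203.365047 − (+2.842e-14/-5.161e-02) = 203.365047
converged: |Δa| < 1e-12 after 4 iterations
sag = a·(cosh(S/(2a)) − 1) = 203.365047·(cosh(0.423654) − 1) = 18.524897
T_max/T_min = cosh(S/(2a)) = 1.091092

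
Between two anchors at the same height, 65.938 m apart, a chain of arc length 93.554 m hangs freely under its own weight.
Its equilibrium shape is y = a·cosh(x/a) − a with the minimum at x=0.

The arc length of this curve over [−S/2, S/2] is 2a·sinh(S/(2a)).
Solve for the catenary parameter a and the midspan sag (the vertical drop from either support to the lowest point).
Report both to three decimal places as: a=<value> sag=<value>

seed: a₀ = √(S³/(24(L−S))) = √(65.938³/(24·27.616)) = 20.797812
iter 1: u=1.585215  f(a)=+3.685e+00  f'(a)=-3.386e+00  a ← 20.797812 − (+3.685e+00/-3.386e+00) = 21.886144
iter 2: u=1.506387  f(a)=+3.090e-01  f'(a)=-2.840e+00  a ← 21.886144 − (+3.090e-01/-2.840e+00) = 21.994957
iter 3: u=1.498934  f(a)=+2.612e-03  f'(a)=-2.792e+00  a ← 21.994957 − (+2.612e-03/-2.792e+00) = 21.995893
iter 4: u=1.498871  f(a)=+1.902e-07  f'(a)=-2.791e+00  a ← 21.995893 − (+1.902e-07/-2.791e+00) = 21.995893
iter 5: u=1.498871  f(a)=+1.421e-14  f'(a)=-2.791e+00  a ← 21.995893 − (+1.421e-14/-2.791e+00) = 21.995893
converged: |Δa| < 1e-12 after 5 iterations
sag = a·(cosh(S/(2a)) − 1) = 21.995893·(cosh(1.498871) − 1) = 29.694600
T_max/T_min = cosh(S/(2a)) = 2.350007

a=21.996 sag=29.695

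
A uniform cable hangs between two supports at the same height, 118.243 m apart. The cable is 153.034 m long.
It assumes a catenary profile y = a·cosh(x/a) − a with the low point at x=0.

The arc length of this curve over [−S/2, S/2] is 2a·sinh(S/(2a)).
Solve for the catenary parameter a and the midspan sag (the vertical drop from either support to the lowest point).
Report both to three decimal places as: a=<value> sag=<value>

a=46.341 sag=43.115

seed: a₀ = √(S³/(24(L−S))) = √(118.243³/(24·34.791)) = 44.496319
iter 1: u=1.328683  f(a)=+3.203e+00  f'(a)=-1.858e+00  a ← 44.496319 − (+3.203e+00/-1.858e+00) = 46.220540
iter 2: u=1.279117  f(a)=+1.956e-01  f'(a)=-1.637e+00  a ← 46.220540 − (+1.956e-01/-1.637e+00) = 46.340011
iter 3: u=1.275820  f(a)=+8.343e-04  f'(a)=-1.623e+00  a ← 46.340011 − (+8.343e-04/-1.623e+00) = 46.340525
iter 4: u=1.275806  f(a)=+1.532e-08  f'(a)=-1.623e+00  a ← 46.340525 − (+1.532e-08/-1.623e+00) = 46.340525
iter 5: u=1.275806  f(a)=+0.000e+00  f'(a)=-1.623e+00  a ← 46.340525 − (+0.000e+00/-1.623e+00) = 46.340525
converged: |Δa| < 1e-12 after 5 iterations
sag = a·(cosh(S/(2a)) − 1) = 46.340525·(cosh(1.275806) − 1) = 43.115026
T_max/T_min = cosh(S/(2a)) = 1.930396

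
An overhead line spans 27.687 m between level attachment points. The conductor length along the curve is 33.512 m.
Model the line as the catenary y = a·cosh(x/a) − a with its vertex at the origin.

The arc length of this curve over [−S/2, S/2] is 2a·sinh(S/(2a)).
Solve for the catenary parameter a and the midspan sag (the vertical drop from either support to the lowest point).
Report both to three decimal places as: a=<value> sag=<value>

seed: a₀ = √(S³/(24(L−S))) = √(27.687³/(24·5.825)) = 12.321406
iter 1: u=1.123533  f(a)=+3.789e-01  f'(a)=-1.070e+00  a ← 12.321406 − (+3.789e-01/-1.070e+00) = 12.675393
iter 2: u=1.092155  f(a)=+1.694e-02  f'(a)=-9.766e-01  a ← 12.675393 − (+1.694e-02/-9.766e-01) = 12.692741
iter 3: u=1.090663  f(a)=+3.738e-05  f'(a)=-9.723e-01  a ← 12.692741 − (+3.738e-05/-9.723e-01) = 12.692780
iter 4: u=1.090659  f(a)=+1.829e-10  f'(a)=-9.723e-01  a ← 12.692780 − (+1.829e-10/-9.723e-01) = 12.692780
iter 5: u=1.090659  f(a)=+0.000e+00  f'(a)=-9.723e-01  a ← 12.692780 − (+0.000e+00/-9.723e-01) = 12.692780
converged: |Δa| < 1e-12 after 5 iterations
sag = a·(cosh(S/(2a)) − 1) = 12.692780·(cosh(1.090659) − 1) = 8.327929
T_max/T_min = cosh(S/(2a)) = 1.656115

a=12.693 sag=8.328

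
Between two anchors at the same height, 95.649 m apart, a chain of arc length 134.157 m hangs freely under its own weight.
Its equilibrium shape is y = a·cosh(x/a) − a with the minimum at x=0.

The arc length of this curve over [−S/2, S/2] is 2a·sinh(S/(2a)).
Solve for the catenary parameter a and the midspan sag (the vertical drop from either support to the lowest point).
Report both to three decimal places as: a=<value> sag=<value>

seed: a₀ = √(S³/(24(L−S))) = √(95.649³/(24·38.508)) = 30.770854
iter 1: u=1.554214  f(a)=+4.928e+00  f'(a)=-3.162e+00  a ← 30.770854 − (+4.928e+00/-3.162e+00) = 32.329226
iter 2: u=1.479296  f(a)=+3.991e-01  f'(a)=-2.669e+00  a ← 32.329226 − (+3.991e-01/-2.669e+00) = 32.478759
iter 3: u=1.472485  f(a)=+3.127e-03  f'(a)=-2.627e+00  a ← 32.478759 − (+3.127e-03/-2.627e+00) = 32.479950
iter 4: u=1.472431  f(a)=+1.954e-07  f'(a)=-2.627e+00  a ← 32.479950 − (+1.954e-07/-2.627e+00) = 32.479950
iter 5: u=1.472431  f(a)=+2.842e-14  f'(a)=-2.627e+00  a ← 32.479950 − (+2.842e-14/-2.627e+00) = 32.479950
converged: |Δa| < 1e-12 after 5 iterations
sag = a·(cosh(S/(2a)) − 1) = 32.479950·(cosh(1.472431) − 1) = 42.048382
T_max/T_min = cosh(S/(2a)) = 2.294595

a=32.480 sag=42.048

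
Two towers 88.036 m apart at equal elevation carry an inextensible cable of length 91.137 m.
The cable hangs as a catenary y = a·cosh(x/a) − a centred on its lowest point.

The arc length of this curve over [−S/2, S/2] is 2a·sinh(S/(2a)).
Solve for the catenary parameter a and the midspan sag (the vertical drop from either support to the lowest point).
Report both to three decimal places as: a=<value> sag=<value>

a=96.251 sag=10.242

seed: a₀ = √(S³/(24(L−S))) = √(88.036³/(24·3.101)) = 95.748934
iter 1: u=0.459723  f(a)=+3.293e-02  f'(a)=-6.615e-02  a ← 95.748934 − (+3.293e-02/-6.615e-02) = 96.246788
iter 2: u=0.457345  f(a)=+2.586e-04  f'(a)=-6.512e-02  a ← 96.246788 − (+2.586e-04/-6.512e-02) = 96.250760
iter 3: u=0.457326  f(a)=+1.623e-08  f'(a)=-6.511e-02  a ← 96.250760 − (+1.623e-08/-6.511e-02) = 96.250760
iter 4: u=0.457326  f(a)=+0.000e+00  f'(a)=-6.511e-02  a ← 96.250760 − (+0.000e+00/-6.511e-02) = 96.250760
converged: |Δa| < 1e-12 after 4 iterations
sag = a·(cosh(S/(2a)) − 1) = 96.250760·(cosh(0.457326) − 1) = 10.241949
T_max/T_min = cosh(S/(2a)) = 1.106409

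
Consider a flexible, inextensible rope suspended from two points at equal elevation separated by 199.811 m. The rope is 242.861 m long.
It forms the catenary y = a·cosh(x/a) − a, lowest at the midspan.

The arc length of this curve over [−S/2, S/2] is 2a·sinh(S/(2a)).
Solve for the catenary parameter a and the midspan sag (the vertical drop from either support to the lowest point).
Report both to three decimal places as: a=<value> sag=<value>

a=90.579 sag=60.913

seed: a₀ = √(S³/(24(L−S))) = √(199.811³/(24·43.050)) = 87.869244
iter 1: u=1.136979  f(a)=+2.870e+00  f'(a)=-1.113e+00  a ← 87.869244 − (+2.870e+00/-1.113e+00) = 90.448769
iter 2: u=1.104553  f(a)=+1.312e-01  f'(a)=-1.013e+00  a ← 90.448769 − (+1.312e-01/-1.013e+00) = 90.578320
iter 3: u=1.102974  f(a)=+3.035e-04  f'(a)=-1.008e+00  a ← 90.578320 − (+3.035e-04/-1.008e+00) = 90.578621
iter 4: u=1.102970  f(a)=+1.631e-09  f'(a)=-1.008e+00  a ← 90.578621 − (+1.631e-09/-1.008e+00) = 90.578621
iter 5: u=1.102970  f(a)=+0.000e+00  f'(a)=-1.008e+00  a ← 90.578621 − (+0.000e+00/-1.008e+00) = 90.578621
converged: |Δa| < 1e-12 after 5 iterations
sag = a·(cosh(S/(2a)) − 1) = 90.578621·(cosh(1.102970) − 1) = 60.913468
T_max/T_min = cosh(S/(2a)) = 1.672493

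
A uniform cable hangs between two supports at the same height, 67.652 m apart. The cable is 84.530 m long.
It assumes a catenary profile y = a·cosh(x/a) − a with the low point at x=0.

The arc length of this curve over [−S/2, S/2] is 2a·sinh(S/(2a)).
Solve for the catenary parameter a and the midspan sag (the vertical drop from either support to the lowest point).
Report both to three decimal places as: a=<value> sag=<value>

seed: a₀ = √(S³/(24(L−S))) = √(67.652³/(24·16.878)) = 27.647435
iter 1: u=1.223477  f(a)=+1.309e+00  f'(a)=-1.414e+00  a ← 27.647435 − (+1.309e+00/-1.414e+00) = 28.573481
iter 2: u=1.183825  f(a)=+6.865e-02  f'(a)=-1.269e+00  a ← 28.573481 − (+6.865e-02/-1.269e+00) = 28.627582
iter 3: u=1.181588  f(a)=+2.119e-04  f'(a)=-1.261e+00  a ← 28.627582 − (+2.119e-04/-1.261e+00) = 28.627750
iter 4: u=1.181581  f(a)=+2.033e-09  f'(a)=-1.261e+00  a ← 28.627750 − (+2.033e-09/-1.261e+00) = 28.627750
iter 5: u=1.181581  f(a)=+1.421e-14  f'(a)=-1.261e+00  a ← 28.627750 − (+1.421e-14/-1.261e+00) = 28.627750
converged: |Δa| < 1e-12 after 5 iterations
sag = a·(cosh(S/(2a)) − 1) = 28.627750·(cosh(1.181581) − 1) = 22.420054
T_max/T_min = cosh(S/(2a)) = 1.783158

a=28.628 sag=22.420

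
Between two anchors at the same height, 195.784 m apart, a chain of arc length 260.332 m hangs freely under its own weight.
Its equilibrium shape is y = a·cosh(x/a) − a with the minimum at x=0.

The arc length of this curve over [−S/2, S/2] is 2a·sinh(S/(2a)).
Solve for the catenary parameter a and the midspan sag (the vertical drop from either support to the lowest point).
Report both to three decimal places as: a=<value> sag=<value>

a=72.812 sag=76.335

seed: a₀ = √(S³/(24(L−S))) = √(195.784³/(24·64.548)) = 69.601529
iter 1: u=1.406463  f(a)=+6.693e+00  f'(a)=-2.249e+00  a ← 69.601529 − (+6.693e+00/-2.249e+00) = 72.578226
iter 2: u=1.348779  f(a)=+4.533e-01  f'(a)=-1.953e+00  a ← 72.578226 − (+4.533e-01/-1.953e+00) = 72.810305
iter 3: u=1.344480  f(a)=+2.414e-03  f'(a)=-1.933e+00  a ← 72.810305 − (+2.414e-03/-1.933e+00) = 72.811554
iter 4: u=1.344457  f(a)=+6.923e-08  f'(a)=-1.933e+00  a ← 72.811554 − (+6.923e-08/-1.933e+00) = 72.811554
iter 5: u=1.344457  f(a)=-5.684e-14  f'(a)=-1.933e+00  a ← 72.811554 − (-5.684e-14/-1.933e+00) = 72.811554
converged: |Δa| < 1e-12 after 5 iterations
sag = a·(cosh(S/(2a)) − 1) = 72.811554·(cosh(1.344457) − 1) = 76.335052
T_max/T_min = cosh(S/(2a)) = 2.048392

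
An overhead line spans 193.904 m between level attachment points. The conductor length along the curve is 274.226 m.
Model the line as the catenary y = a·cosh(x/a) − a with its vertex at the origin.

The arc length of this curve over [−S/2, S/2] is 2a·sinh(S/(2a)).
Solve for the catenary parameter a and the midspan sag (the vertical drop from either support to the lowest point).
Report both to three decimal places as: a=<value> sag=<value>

seed: a₀ = √(S³/(24(L−S))) = √(193.904³/(24·80.322)) = 61.497474
iter 1: u=1.576520  f(a)=+1.059e+01  f'(a)=-3.322e+00  a ← 61.497474 − (+1.059e+01/-3.322e+00) = 64.686468
iter 2: u=1.498799  f(a)=+8.798e-01  f'(a)=-2.791e+00  a ← 64.686468 − (+8.798e-01/-2.791e+00) = 65.001680
iter 3: u=1.491531  f(a)=+7.282e-03  f'(a)=-2.745e+00  a ← 65.001680 − (+7.282e-03/-2.745e+00) = 65.004333
iter 4: u=1.491470  f(a)=+5.081e-07  f'(a)=-2.745e+00  a ← 65.004333 − (+5.081e-07/-2.745e+00) = 65.004334
iter 5: u=1.491470  f(a)=+0.000e+00  f'(a)=-2.745e+00  a ← 65.004334 − (+0.000e+00/-2.745e+00) = 65.004334
converged: |Δa| < 1e-12 after 5 iterations
sag = a·(cosh(S/(2a)) − 1) = 65.004334·(cosh(1.491470) − 1) = 86.737349
T_max/T_min = cosh(S/(2a)) = 2.334332

a=65.004 sag=86.737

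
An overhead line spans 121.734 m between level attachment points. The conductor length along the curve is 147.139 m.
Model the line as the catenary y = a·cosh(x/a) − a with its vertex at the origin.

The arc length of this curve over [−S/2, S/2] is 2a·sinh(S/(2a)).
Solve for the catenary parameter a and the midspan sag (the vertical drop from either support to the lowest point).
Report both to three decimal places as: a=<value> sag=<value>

a=56.021 sag=36.450

seed: a₀ = √(S³/(24(L−S))) = √(121.734³/(24·25.405)) = 54.394203
iter 1: u=1.118998  f(a)=+1.639e+00  f'(a)=-1.056e+00  a ← 54.394203 − (+1.639e+00/-1.056e+00) = 55.945477
iter 2: u=1.087970  f(a)=+7.272e-02  f'(a)=-9.646e-01  a ← 55.945477 − (+7.272e-02/-9.646e-01) = 56.020871
iter 3: u=1.086506  f(a)=+1.579e-04  f'(a)=-9.604e-01  a ← 56.020871 − (+1.579e-04/-9.604e-01) = 56.021035
iter 4: u=1.086503  f(a)=+7.483e-10  f'(a)=-9.604e-01  a ← 56.021035 − (+7.483e-10/-9.604e-01) = 56.021035
iter 5: u=1.086503  f(a)=+0.000e+00  f'(a)=-9.604e-01  a ← 56.021035 − (+0.000e+00/-9.604e-01) = 56.021035
converged: |Δa| < 1e-12 after 5 iterations
sag = a·(cosh(S/(2a)) − 1) = 56.021035·(cosh(1.086503) − 1) = 36.449651
T_max/T_min = cosh(S/(2a)) = 1.650642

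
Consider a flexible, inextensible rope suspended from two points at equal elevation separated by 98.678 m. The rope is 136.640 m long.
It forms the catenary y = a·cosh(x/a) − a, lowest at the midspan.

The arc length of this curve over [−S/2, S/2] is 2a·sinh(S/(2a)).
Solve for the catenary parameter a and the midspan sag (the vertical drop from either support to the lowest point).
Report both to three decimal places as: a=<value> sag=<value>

seed: a₀ = √(S³/(24(L−S))) = √(98.678³/(24·37.962)) = 32.475089
iter 1: u=1.519288  f(a)=+4.630e+00  f'(a)=-2.924e+00  a ← 32.475089 − (+4.630e+00/-2.924e+00) = 34.058512
iter 2: u=1.448654  f(a)=+3.602e-01  f'(a)=-2.485e+00  a ← 34.058512 − (+3.602e-01/-2.485e+00) = 34.203432
iter 3: u=1.442516  f(a)=+2.586e-03  f'(a)=-2.450e+00  a ← 34.203432 − (+2.586e-03/-2.450e+00) = 34.204487
iter 4: u=1.442472  f(a)=+1.354e-07  f'(a)=-2.449e+00  a ← 34.204487 − (+1.354e-07/-2.449e+00) = 34.204487
iter 5: u=1.442472  f(a)=+0.000e+00  f'(a)=-2.449e+00  a ← 34.204487 − (+0.000e+00/-2.449e+00) = 34.204487
converged: |Δa| < 1e-12 after 5 iterations
sag = a·(cosh(S/(2a)) − 1) = 34.204487·(cosh(1.442472) − 1) = 42.199500
T_max/T_min = cosh(S/(2a)) = 2.233742

a=34.204 sag=42.200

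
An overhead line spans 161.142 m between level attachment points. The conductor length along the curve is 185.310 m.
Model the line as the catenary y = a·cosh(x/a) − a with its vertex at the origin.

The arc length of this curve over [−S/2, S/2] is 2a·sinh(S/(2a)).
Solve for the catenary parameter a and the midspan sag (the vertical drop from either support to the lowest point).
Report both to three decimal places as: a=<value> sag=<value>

seed: a₀ = √(S³/(24(L−S))) = √(161.142³/(24·24.168)) = 84.935089
iter 1: u=0.948619  f(a)=+1.111e+00  f'(a)=-6.220e-01  a ← 84.935089 − (+1.111e+00/-6.220e-01) = 86.721331
iter 2: u=0.929079  f(a)=+3.602e-02  f'(a)=-5.822e-01  a ← 86.721331 − (+3.602e-02/-5.822e-01) = 86.783187
iter 3: u=0.928417  f(a)=+4.066e-05  f'(a)=-5.809e-01  a ← 86.783187 − (+4.066e-05/-5.809e-01) = 86.783257
iter 4: u=0.928416  f(a)=+5.190e-11  f'(a)=-5.809e-01  a ← 86.783257 − (+5.190e-11/-5.809e-01) = 86.783257
iter 5: u=0.928416  f(a)=+0.000e+00  f'(a)=-5.809e-01  a ← 86.783257 − (+0.000e+00/-5.809e-01) = 86.783257
converged: |Δa| < 1e-12 after 5 iterations
sag = a·(cosh(S/(2a)) − 1) = 86.783257·(cosh(0.928416) − 1) = 40.166665
T_max/T_min = cosh(S/(2a)) = 1.462839

a=86.783 sag=40.167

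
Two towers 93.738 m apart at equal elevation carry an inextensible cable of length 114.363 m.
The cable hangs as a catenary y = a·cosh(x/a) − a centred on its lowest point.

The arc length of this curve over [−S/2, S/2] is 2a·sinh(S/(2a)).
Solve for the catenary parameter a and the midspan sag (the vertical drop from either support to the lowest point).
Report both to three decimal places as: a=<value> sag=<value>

a=42.075 sag=28.918

seed: a₀ = √(S³/(24(L−S))) = √(93.738³/(24·20.625)) = 40.791617
iter 1: u=1.148986  f(a)=+1.405e+00  f'(a)=-1.151e+00  a ← 40.791617 − (+1.405e+00/-1.151e+00) = 42.012105
iter 2: u=1.115607  f(a)=+6.552e-02  f'(a)=-1.046e+00  a ← 42.012105 − (+6.552e-02/-1.046e+00) = 42.074743
iter 3: u=1.113946  f(a)=+1.579e-04  f'(a)=-1.041e+00  a ← 42.074743 − (+1.579e-04/-1.041e+00) = 42.074894
iter 4: u=1.113942  f(a)=+9.226e-10  f'(a)=-1.041e+00  a ← 42.074894 − (+9.226e-10/-1.041e+00) = 42.074894
iter 5: u=1.113942  f(a)=+1.421e-14  f'(a)=-1.041e+00  a ← 42.074894 − (+1.421e-14/-1.041e+00) = 42.074894
converged: |Δa| < 1e-12 after 5 iterations
sag = a·(cosh(S/(2a)) − 1) = 42.074894·(cosh(1.113942) − 1) = 28.918209
T_max/T_min = cosh(S/(2a)) = 1.687303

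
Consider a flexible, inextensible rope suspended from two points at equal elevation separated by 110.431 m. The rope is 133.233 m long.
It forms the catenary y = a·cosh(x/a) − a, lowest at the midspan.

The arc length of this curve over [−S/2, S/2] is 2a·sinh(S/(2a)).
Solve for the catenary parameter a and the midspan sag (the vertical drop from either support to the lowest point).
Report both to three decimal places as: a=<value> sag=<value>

seed: a₀ = √(S³/(24(L−S))) = √(110.431³/(24·22.802)) = 49.607166
iter 1: u=1.113055  f(a)=+1.455e+00  f'(a)=-1.038e+00  a ← 49.607166 − (+1.455e+00/-1.038e+00) = 51.008281
iter 2: u=1.082481  f(a)=+6.391e-02  f'(a)=-9.489e-01  a ← 51.008281 − (+6.391e-02/-9.489e-01) = 51.075634
iter 3: u=1.081054  f(a)=+1.359e-04  f'(a)=-9.449e-01  a ← 51.075634 − (+1.359e-04/-9.449e-01) = 51.075778
iter 4: u=1.081051  f(a)=+6.174e-10  f'(a)=-9.449e-01  a ← 51.075778 − (+6.174e-10/-9.449e-01) = 51.075778
iter 5: u=1.081051  f(a)=+0.000e+00  f'(a)=-9.449e-01  a ← 51.075778 − (+0.000e+00/-9.449e-01) = 51.075778
converged: |Δa| < 1e-12 after 5 iterations
sag = a·(cosh(S/(2a)) − 1) = 51.075778·(cosh(1.081051) − 1) = 32.867615
T_max/T_min = cosh(S/(2a)) = 1.643507

a=51.076 sag=32.868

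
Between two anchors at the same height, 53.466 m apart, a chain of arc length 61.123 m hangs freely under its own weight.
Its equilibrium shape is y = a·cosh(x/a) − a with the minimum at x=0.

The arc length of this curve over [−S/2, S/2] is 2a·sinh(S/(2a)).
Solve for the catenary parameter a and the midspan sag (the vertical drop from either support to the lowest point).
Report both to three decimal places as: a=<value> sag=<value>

seed: a₀ = √(S³/(24(L−S))) = √(53.466³/(24·7.657)) = 28.839093
iter 1: u=0.926971  f(a)=+3.358e-01  f'(a)=-5.781e-01  a ← 28.839093 − (+3.358e-01/-5.781e-01) = 29.419968
iter 2: u=0.908669  f(a)=+1.041e-02  f'(a)=-5.427e-01  a ← 29.419968 − (+1.041e-02/-5.427e-01) = 29.439156
iter 3: u=0.908076  f(a)=+1.073e-05  f'(a)=-5.416e-01  a ← 29.439156 − (+1.073e-05/-5.416e-01) = 29.439176
iter 4: u=0.908076  f(a)=+1.139e-11  f'(a)=-5.416e-01  a ← 29.439176 − (+1.139e-11/-5.416e-01) = 29.439176
converged: |Δa| < 1e-12 after 4 iterations
sag = a·(cosh(S/(2a)) − 1) = 29.439176·(cosh(0.908076) − 1) = 12.995131
T_max/T_min = cosh(S/(2a)) = 1.441423

a=29.439 sag=12.995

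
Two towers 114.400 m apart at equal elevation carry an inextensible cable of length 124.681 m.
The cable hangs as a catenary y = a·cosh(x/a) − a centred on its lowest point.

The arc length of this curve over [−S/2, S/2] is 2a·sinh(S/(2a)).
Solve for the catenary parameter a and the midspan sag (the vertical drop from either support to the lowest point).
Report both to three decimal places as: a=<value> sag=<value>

a=78.925 sag=21.651

seed: a₀ = √(S³/(24(L−S))) = √(114.400³/(24·10.281)) = 77.896104
iter 1: u=0.734311  f(a)=+2.808e-01  f'(a)=-2.785e-01  a ← 77.896104 − (+2.808e-01/-2.785e-01) = 78.904330
iter 2: u=0.724929  f(a)=+5.544e-03  f'(a)=-2.676e-01  a ← 78.904330 − (+5.544e-03/-2.676e-01) = 78.925049
iter 3: u=0.724738  f(a)=+2.258e-06  f'(a)=-2.674e-01  a ← 78.925049 − (+2.258e-06/-2.674e-01) = 78.925058
iter 4: u=0.724738  f(a)=+3.837e-13  f'(a)=-2.674e-01  a ← 78.925058 − (+3.837e-13/-2.674e-01) = 78.925058
converged: |Δa| < 1e-12 after 4 iterations
sag = a·(cosh(S/(2a)) − 1) = 78.925058·(cosh(0.724738) − 1) = 21.650798
T_max/T_min = cosh(S/(2a)) = 1.274321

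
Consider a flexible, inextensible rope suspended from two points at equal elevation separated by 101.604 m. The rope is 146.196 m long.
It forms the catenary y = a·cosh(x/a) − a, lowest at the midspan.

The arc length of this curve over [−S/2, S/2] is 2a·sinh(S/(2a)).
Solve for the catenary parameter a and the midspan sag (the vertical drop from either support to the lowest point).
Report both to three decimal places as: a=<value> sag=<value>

a=33.189 sag=47.091

seed: a₀ = √(S³/(24(L−S))) = √(101.604³/(24·44.592)) = 31.306327
iter 1: u=1.622739  f(a)=+6.253e+00  f'(a)=-3.673e+00  a ← 31.306327 − (+6.253e+00/-3.673e+00) = 33.008764
iter 2: u=1.539046  f(a)=+5.463e-01  f'(a)=-3.057e+00  a ← 33.008764 − (+5.463e-01/-3.057e+00) = 33.187476
iter 3: u=1.530758  f(a)=+5.051e-03  f'(a)=-3.001e+00  a ← 33.187476 − (+5.051e-03/-3.001e+00) = 33.189160
iter 4: u=1.530681  f(a)=+4.407e-07  f'(a)=-3.000e+00  a ← 33.189160 − (+4.407e-07/-3.000e+00) = 33.189160
iter 5: u=1.530681  f(a)=+0.000e+00  f'(a)=-3.000e+00  a ← 33.189160 − (+0.000e+00/-3.000e+00) = 33.189160
converged: |Δa| < 1e-12 after 5 iterations
sag = a·(cosh(S/(2a)) − 1) = 33.189160·(cosh(1.530681) − 1) = 47.090588
T_max/T_min = cosh(S/(2a)) = 2.418854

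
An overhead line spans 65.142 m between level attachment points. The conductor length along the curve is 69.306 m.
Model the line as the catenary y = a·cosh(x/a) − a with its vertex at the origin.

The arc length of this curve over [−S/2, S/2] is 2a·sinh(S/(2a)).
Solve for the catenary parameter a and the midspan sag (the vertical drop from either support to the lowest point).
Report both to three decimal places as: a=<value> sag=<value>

seed: a₀ = √(S³/(24(L−S))) = √(65.142³/(24·4.164)) = 52.593328
iter 1: u=0.619299  f(a)=+8.058e-02  f'(a)=-1.645e-01  a ← 52.593328 − (+8.058e-02/-1.645e-01) = 53.083190
iter 2: u=0.613584  f(a)=+1.140e-03  f'(a)=-1.599e-01  a ← 53.083190 − (+1.140e-03/-1.599e-01) = 53.090319
iter 3: u=0.613502  f(a)=+2.352e-07  f'(a)=-1.598e-01  a ← 53.090319 − (+2.352e-07/-1.598e-01) = 53.090320
iter 4: u=0.613502  f(a)=+0.000e+00  f'(a)=-1.598e-01  a ← 53.090320 − (+0.000e+00/-1.598e-01) = 53.090320
converged: |Δa| < 1e-12 after 4 iterations
sag = a·(cosh(S/(2a)) − 1) = 53.090320·(cosh(0.613502) − 1) = 10.308517
T_max/T_min = cosh(S/(2a)) = 1.194169

a=53.090 sag=10.309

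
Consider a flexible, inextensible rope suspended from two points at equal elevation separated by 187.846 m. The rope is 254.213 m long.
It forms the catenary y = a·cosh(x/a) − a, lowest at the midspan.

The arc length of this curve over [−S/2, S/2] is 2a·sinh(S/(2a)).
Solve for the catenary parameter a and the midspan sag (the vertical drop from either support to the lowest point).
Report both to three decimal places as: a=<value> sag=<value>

seed: a₀ = √(S³/(24(L−S))) = √(187.846³/(24·66.367)) = 64.509134
iter 1: u=1.455964  f(a)=+7.400e+00  f'(a)=-2.528e+00  a ← 64.509134 − (+7.400e+00/-2.528e+00) = 67.436219
iter 2: u=1.392768  f(a)=+5.335e-01  f'(a)=-2.176e+00  a ← 67.436219 − (+5.335e-01/-2.176e+00) = 67.681424
iter 3: u=1.387722  f(a)=+3.249e-03  f'(a)=-2.149e+00  a ← 67.681424 − (+3.249e-03/-2.149e+00) = 67.682936
iter 4: u=1.387691  f(a)=+1.221e-07  f'(a)=-2.149e+00  a ← 67.682936 − (+1.221e-07/-2.149e+00) = 67.682936
iter 5: u=1.387691  f(a)=+0.000e+00  f'(a)=-2.149e+00  a ← 67.682936 − (+0.000e+00/-2.149e+00) = 67.682936
converged: |Δa| < 1e-12 after 5 iterations
sag = a·(cosh(S/(2a)) − 1) = 67.682936·(cosh(1.387691) − 1) = 76.320683
T_max/T_min = cosh(S/(2a)) = 2.127621

a=67.683 sag=76.321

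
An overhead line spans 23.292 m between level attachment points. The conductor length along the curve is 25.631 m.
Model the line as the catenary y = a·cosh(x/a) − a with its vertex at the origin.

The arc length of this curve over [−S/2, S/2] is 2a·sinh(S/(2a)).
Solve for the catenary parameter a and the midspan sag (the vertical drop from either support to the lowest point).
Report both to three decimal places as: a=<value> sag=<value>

seed: a₀ = √(S³/(24(L−S))) = √(23.292³/(24·2.339)) = 15.003391
iter 1: u=0.776224  f(a)=+7.148e-02  f'(a)=-3.310e-01  a ← 15.003391 − (+7.148e-02/-3.310e-01) = 15.219363
iter 2: u=0.765209  f(a)=+1.573e-03  f'(a)=-3.166e-01  a ← 15.219363 − (+1.573e-03/-3.166e-01) = 15.224331
iter 3: u=0.764960  f(a)=+7.993e-07  f'(a)=-3.162e-01  a ← 15.224331 − (+7.993e-07/-3.162e-01) = 15.224333
iter 4: u=0.764960  f(a)=+2.025e-13  f'(a)=-3.162e-01  a ← 15.224333 − (+2.025e-13/-3.162e-01) = 15.224333
converged: |Δa| < 1e-12 after 4 iterations
sag = a·(cosh(S/(2a)) − 1) = 15.224333·(cosh(0.764960) − 1) = 4.675852
T_max/T_min = cosh(S/(2a)) = 1.307130

a=15.224 sag=4.676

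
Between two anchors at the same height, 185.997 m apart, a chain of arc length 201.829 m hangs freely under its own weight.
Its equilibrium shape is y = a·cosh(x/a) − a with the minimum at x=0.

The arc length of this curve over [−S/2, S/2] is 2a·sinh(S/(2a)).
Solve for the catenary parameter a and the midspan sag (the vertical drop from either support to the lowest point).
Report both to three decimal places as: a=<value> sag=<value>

a=131.762 sag=34.205

seed: a₀ = √(S³/(24(L−S))) = √(185.997³/(24·15.832)) = 130.132387
iter 1: u=0.714645  f(a)=+4.092e-01  f'(a)=-2.560e-01  a ← 130.132387 − (+4.092e-01/-2.560e-01) = 131.731106
iter 2: u=0.705972  f(a)=+7.664e-03  f'(a)=-2.465e-01  a ← 131.731106 − (+7.664e-03/-2.465e-01) = 131.762200
iter 3: u=0.705806  f(a)=+2.801e-06  f'(a)=-2.463e-01  a ← 131.762200 − (+2.801e-06/-2.463e-01) = 131.762211
iter 4: u=0.705806  f(a)=+3.695e-13  f'(a)=-2.463e-01  a ← 131.762211 − (+3.695e-13/-2.463e-01) = 131.762211
converged: |Δa| < 1e-12 after 4 iterations
sag = a·(cosh(S/(2a)) − 1) = 131.762211·(cosh(0.705806) − 1) = 34.204703
T_max/T_min = cosh(S/(2a)) = 1.259594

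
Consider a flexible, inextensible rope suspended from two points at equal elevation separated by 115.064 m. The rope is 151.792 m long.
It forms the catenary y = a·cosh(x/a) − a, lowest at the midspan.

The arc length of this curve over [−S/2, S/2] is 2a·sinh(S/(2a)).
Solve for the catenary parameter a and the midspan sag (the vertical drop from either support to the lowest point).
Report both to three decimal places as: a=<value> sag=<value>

seed: a₀ = √(S³/(24(L−S))) = √(115.064³/(24·36.728)) = 41.572385
iter 1: u=1.383899  f(a)=+3.682e+00  f'(a)=-2.129e+00  a ← 41.572385 − (+3.682e+00/-2.129e+00) = 43.301450
iter 2: u=1.328639  f(a)=+2.422e-01  f'(a)=-1.858e+00  a ← 43.301450 − (+2.422e-01/-1.858e+00) = 43.431809
iter 3: u=1.324651  f(a)=+1.211e-03  f'(a)=-1.839e+00  a ← 43.431809 − (+1.211e-03/-1.839e+00) = 43.432467
iter 4: u=1.324631  f(a)=+3.059e-08  f'(a)=-1.839e+00  a ← 43.432467 − (+3.059e-08/-1.839e+00) = 43.432467
iter 5: u=1.324631  f(a)=+0.000e+00  f'(a)=-1.839e+00  a ← 43.432467 − (+0.000e+00/-1.839e+00) = 43.432467
converged: |Δa| < 1e-12 after 5 iterations
sag = a·(cosh(S/(2a)) − 1) = 43.432467·(cosh(1.324631) − 1) = 44.012270
T_max/T_min = cosh(S/(2a)) = 2.013350

a=43.432 sag=44.012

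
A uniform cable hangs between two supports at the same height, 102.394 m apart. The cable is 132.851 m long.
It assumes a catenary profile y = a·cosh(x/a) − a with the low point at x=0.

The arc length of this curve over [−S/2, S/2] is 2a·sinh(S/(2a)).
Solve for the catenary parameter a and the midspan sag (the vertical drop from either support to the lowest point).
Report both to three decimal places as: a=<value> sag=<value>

a=39.928 sag=37.574

seed: a₀ = √(S³/(24(L−S))) = √(102.394³/(24·30.457)) = 38.323272
iter 1: u=1.335925  f(a)=+2.836e+00  f'(a)=-1.892e+00  a ← 38.323272 − (+2.836e+00/-1.892e+00) = 39.822456
iter 2: u=1.285631  f(a)=+1.749e-01  f'(a)=-1.665e+00  a ← 39.822456 − (+1.749e-01/-1.665e+00) = 39.927511
iter 3: u=1.282249  f(a)=+7.621e-04  f'(a)=-1.651e+00  a ← 39.927511 − (+7.621e-04/-1.651e+00) = 39.927972
iter 4: u=1.282234  f(a)=+1.460e-08  f'(a)=-1.650e+00  a ← 39.927972 − (+1.460e-08/-1.650e+00) = 39.927972
iter 5: u=1.282234  f(a)=-2.842e-14  f'(a)=-1.650e+00  a ← 39.927972 − (-2.842e-14/-1.650e+00) = 39.927972
converged: |Δa| < 1e-12 after 5 iterations
sag = a·(cosh(S/(2a)) − 1) = 39.927972·(cosh(1.282234) − 1) = 37.574221
T_max/T_min = cosh(S/(2a)) = 1.941050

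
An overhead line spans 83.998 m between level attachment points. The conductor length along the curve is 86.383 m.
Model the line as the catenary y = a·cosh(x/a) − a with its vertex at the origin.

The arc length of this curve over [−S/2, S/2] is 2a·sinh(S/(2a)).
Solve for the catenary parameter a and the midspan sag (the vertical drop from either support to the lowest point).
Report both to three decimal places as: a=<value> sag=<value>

seed: a₀ = √(S³/(24(L−S))) = √(83.998³/(24·2.385)) = 101.754496
iter 1: u=0.412748  f(a)=+2.040e-02  f'(a)=-4.768e-02  a ← 101.754496 − (+2.040e-02/-4.768e-02) = 102.182300
iter 2: u=0.411020  f(a)=+1.294e-04  f'(a)=-4.708e-02  a ← 102.182300 − (+1.294e-04/-4.708e-02) = 102.185048
iter 3: u=0.411009  f(a)=+5.276e-09  f'(a)=-4.707e-02  a ← 102.185048 − (+5.276e-09/-4.707e-02) = 102.185048
iter 4: u=0.411009  f(a)=-1.421e-14  f'(a)=-4.707e-02  a ← 102.185048 − (-1.421e-14/-4.707e-02) = 102.185048
converged: |Δa| < 1e-12 after 4 iterations
sag = a·(cosh(S/(2a)) − 1) = 102.185048·(cosh(0.411009) − 1) = 8.753177
T_max/T_min = cosh(S/(2a)) = 1.085660

a=102.185 sag=8.753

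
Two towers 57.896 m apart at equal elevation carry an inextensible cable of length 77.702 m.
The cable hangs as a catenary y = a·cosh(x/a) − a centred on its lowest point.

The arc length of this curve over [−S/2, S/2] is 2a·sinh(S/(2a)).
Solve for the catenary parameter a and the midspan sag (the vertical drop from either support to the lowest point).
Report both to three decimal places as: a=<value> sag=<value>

seed: a₀ = √(S³/(24(L−S))) = √(57.896³/(24·19.806)) = 20.205464
iter 1: u=1.432682  f(a)=+2.135e+00  f'(a)=-2.394e+00  a ← 20.205464 − (+2.135e+00/-2.394e+00) = 21.097416
iter 2: u=1.372111  f(a)=+1.495e-01  f'(a)=-2.069e+00  a ← 21.097416 − (+1.495e-01/-2.069e+00) = 21.169675
iter 3: u=1.367428  f(a)=+8.552e-04  f'(a)=-2.045e+00  a ← 21.169675 − (+8.552e-04/-2.045e+00) = 21.170093
iter 4: u=1.367401  f(a)=+2.834e-08  f'(a)=-2.045e+00  a ← 21.170093 − (+2.834e-08/-2.045e+00) = 21.170093
iter 5: u=1.367401  f(a)=-1.421e-14  f'(a)=-2.045e+00  a ← 21.170093 − (-1.421e-14/-2.045e+00) = 21.170093
converged: |Δa| < 1e-12 after 5 iterations
sag = a·(cosh(S/(2a)) − 1) = 21.170093·(cosh(1.367401) − 1) = 23.074376
T_max/T_min = cosh(S/(2a)) = 2.089952

a=21.170 sag=23.074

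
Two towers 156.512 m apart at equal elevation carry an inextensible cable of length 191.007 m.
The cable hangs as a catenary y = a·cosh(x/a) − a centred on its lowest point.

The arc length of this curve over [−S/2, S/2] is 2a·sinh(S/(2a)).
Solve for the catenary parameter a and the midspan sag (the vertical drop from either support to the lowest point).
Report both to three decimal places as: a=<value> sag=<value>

seed: a₀ = √(S³/(24(L−S))) = √(156.512³/(24·34.495)) = 68.051510
iter 1: u=1.149952  f(a)=+2.354e+00  f'(a)=-1.154e+00  a ← 68.051510 − (+2.354e+00/-1.154e+00) = 70.090714
iter 2: u=1.116496  f(a)=+1.100e-01  f'(a)=-1.049e+00  a ← 70.090714 − (+1.100e-01/-1.049e+00) = 70.195550
iter 3: u=1.114829  f(a)=+2.659e-04  f'(a)=-1.044e+00  a ← 70.195550 − (+2.659e-04/-1.044e+00) = 70.195805
iter 4: u=1.114824  f(a)=+1.564e-09  f'(a)=-1.044e+00  a ← 70.195805 − (+1.564e-09/-1.044e+00) = 70.195805
iter 5: u=1.114824  f(a)=+5.684e-14  f'(a)=-1.044e+00  a ← 70.195805 − (+5.684e-14/-1.044e+00) = 70.195805
converged: |Δa| < 1e-12 after 5 iterations
sag = a·(cosh(S/(2a)) − 1) = 70.195805·(cosh(1.114824) − 1) = 48.330013
T_max/T_min = cosh(S/(2a)) = 1.688503

a=70.196 sag=48.330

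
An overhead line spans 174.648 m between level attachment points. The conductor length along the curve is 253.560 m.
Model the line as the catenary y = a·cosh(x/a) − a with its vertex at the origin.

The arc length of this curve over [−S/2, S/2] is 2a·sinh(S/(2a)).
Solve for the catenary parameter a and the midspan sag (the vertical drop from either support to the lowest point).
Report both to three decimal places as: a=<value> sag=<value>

a=56.312 sag=82.412

seed: a₀ = √(S³/(24(L−S))) = √(174.648³/(24·78.912)) = 53.035697
iter 1: u=1.646514  f(a)=+1.141e+01  f'(a)=-3.865e+00  a ← 53.035697 − (+1.141e+01/-3.865e+00) = 55.988998
iter 2: u=1.559664  f(a)=+1.023e+00  f'(a)=-3.201e+00  a ← 55.988998 − (+1.023e+00/-3.201e+00) = 56.308554
iter 3: u=1.550812  f(a)=+9.997e-03  f'(a)=-3.138e+00  a ← 56.308554 − (+9.997e-03/-3.138e+00) = 56.311740
iter 4: u=1.550725  f(a)=+9.759e-07  f'(a)=-3.138e+00  a ← 56.311740 − (+9.759e-07/-3.138e+00) = 56.311740
iter 5: u=1.550725  f(a)=+5.684e-14  f'(a)=-3.138e+00  a ← 56.311740 − (+5.684e-14/-3.138e+00) = 56.311740
converged: |Δa| < 1e-12 after 5 iterations
sag = a·(cosh(S/(2a)) − 1) = 56.311740·(cosh(1.550725) − 1) = 82.411655
T_max/T_min = cosh(S/(2a)) = 2.463490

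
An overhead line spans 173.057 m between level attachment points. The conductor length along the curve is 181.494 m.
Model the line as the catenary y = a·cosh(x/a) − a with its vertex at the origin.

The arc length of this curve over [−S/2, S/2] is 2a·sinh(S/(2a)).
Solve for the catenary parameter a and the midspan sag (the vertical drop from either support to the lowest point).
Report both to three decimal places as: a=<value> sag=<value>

seed: a₀ = √(S³/(24(L−S))) = √(173.057³/(24·8.437)) = 159.986785
iter 1: u=0.540848  f(a)=+1.243e-01  f'(a)=-1.086e-01  a ← 159.986785 − (+1.243e-01/-1.086e-01) = 161.131110
iter 2: u=0.537007  f(a)=+1.346e-03  f'(a)=-1.062e-01  a ← 161.131110 − (+1.346e-03/-1.062e-01) = 161.143777
iter 3: u=0.536965  f(a)=+1.617e-07  f'(a)=-1.062e-01  a ← 161.143777 − (+1.617e-07/-1.062e-01) = 161.143779
iter 4: u=0.536965  f(a)=+0.000e+00  f'(a)=-1.062e-01  a ← 161.143779 − (+0.000e+00/-1.062e-01) = 161.143779
converged: |Δa| < 1e-12 after 4 iterations
sag = a·(cosh(S/(2a)) − 1) = 161.143779·(cosh(0.536965) − 1) = 23.794956
T_max/T_min = cosh(S/(2a)) = 1.147663

a=161.144 sag=23.795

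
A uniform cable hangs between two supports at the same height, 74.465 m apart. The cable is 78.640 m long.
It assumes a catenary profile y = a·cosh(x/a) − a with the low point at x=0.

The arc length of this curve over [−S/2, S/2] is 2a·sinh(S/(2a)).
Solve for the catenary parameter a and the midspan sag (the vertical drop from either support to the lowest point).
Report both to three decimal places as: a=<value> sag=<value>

seed: a₀ = √(S³/(24(L−S))) = √(74.465³/(24·4.175)) = 64.193999
iter 1: u=0.580000  f(a)=+7.079e-02  f'(a)=-1.345e-01  a ← 64.193999 − (+7.079e-02/-1.345e-01) = 64.720296
iter 2: u=0.575283  f(a)=+8.800e-04  f'(a)=-1.312e-01  a ← 64.720296 − (+8.800e-04/-1.312e-01) = 64.727004
iter 3: u=0.575224  f(a)=+1.398e-07  f'(a)=-1.311e-01  a ← 64.727004 − (+1.398e-07/-1.311e-01) = 64.727005
iter 4: u=0.575224  f(a)=+0.000e+00  f'(a)=-1.311e-01  a ← 64.727005 − (+0.000e+00/-1.311e-01) = 64.727005
converged: |Δa| < 1e-12 after 4 iterations
sag = a·(cosh(S/(2a)) − 1) = 64.727005·(cosh(0.575224) − 1) = 11.007053
T_max/T_min = cosh(S/(2a)) = 1.170053

a=64.727 sag=11.007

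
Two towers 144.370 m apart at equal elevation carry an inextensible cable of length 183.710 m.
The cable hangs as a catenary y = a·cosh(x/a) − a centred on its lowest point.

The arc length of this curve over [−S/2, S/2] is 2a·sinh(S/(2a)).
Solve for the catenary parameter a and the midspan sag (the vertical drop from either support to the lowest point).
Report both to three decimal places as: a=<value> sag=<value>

a=58.630 sag=50.342

seed: a₀ = √(S³/(24(L−S))) = √(144.370³/(24·39.340)) = 56.453729
iter 1: u=1.278658  f(a)=+3.344e+00  f'(a)=-1.635e+00  a ← 56.453729 − (+3.344e+00/-1.635e+00) = 58.498659
iter 2: u=1.233960  f(a)=+1.903e-01  f'(a)=-1.454e+00  a ← 58.498659 − (+1.903e-01/-1.454e+00) = 58.629532
iter 3: u=1.231205  f(a)=+6.984e-04  f'(a)=-1.443e+00  a ← 58.629532 − (+6.984e-04/-1.443e+00) = 58.630016
iter 4: u=1.231195  f(a)=+9.485e-09  f'(a)=-1.443e+00  a ← 58.630016 − (+9.485e-09/-1.443e+00) = 58.630016
iter 5: u=1.231195  f(a)=-5.684e-14  f'(a)=-1.443e+00  a ← 58.630016 − (-5.684e-14/-1.443e+00) = 58.630016
converged: |Δa| < 1e-12 after 5 iterations
sag = a·(cosh(S/(2a)) − 1) = 58.630016·(cosh(1.231195) − 1) = 50.341631
T_max/T_min = cosh(S/(2a)) = 1.858632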